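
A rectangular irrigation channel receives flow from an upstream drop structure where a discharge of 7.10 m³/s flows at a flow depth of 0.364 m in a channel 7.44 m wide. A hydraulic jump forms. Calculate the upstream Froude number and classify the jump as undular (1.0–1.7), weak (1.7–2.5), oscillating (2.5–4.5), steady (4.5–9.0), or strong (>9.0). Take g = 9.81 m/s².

q = Q/b = 7.10/7.44 = 0.954 m²/s; V₁ = q/y₁ = 2.62 m/s. Fr₁ = V₁/√(g·y₁) = 1.39.
Fr₁ = 1.39 lies in the undular range.

Fr₁ = 1.39; undular jump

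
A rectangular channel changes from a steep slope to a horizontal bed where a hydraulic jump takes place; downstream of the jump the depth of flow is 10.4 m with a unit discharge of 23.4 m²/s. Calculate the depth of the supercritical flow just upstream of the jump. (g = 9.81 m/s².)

V₂ = q/y₂ = 23.4/10.4 = 2.25 m/s; Fr₂ = V₂/√(g·y₂) = 0.223.
Since the conjugate-depth ratio holds either way, y₁/y₂ = ½[√(1 + 8Fr₂²) − 1] = ½[√1.397 − 1] = 0.0910.
y₁ = 0.0910 × 10.4 = 0.946 m.

y₁ = 0.946 m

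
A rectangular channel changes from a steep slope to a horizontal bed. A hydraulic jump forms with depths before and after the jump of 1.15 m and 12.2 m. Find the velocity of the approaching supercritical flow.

For a rectangular channel the momentum equation gives q² = ½·g·y₁·y₂·(y₁ + y₂) = ½×9.81×1.15×12.2×13.3 = 919.
q = √919 = 30.3 m²/s.
V₁ = q/y₁ = 30.3/1.15 = 26.4 m/s.

V₁ = 26.4 m/s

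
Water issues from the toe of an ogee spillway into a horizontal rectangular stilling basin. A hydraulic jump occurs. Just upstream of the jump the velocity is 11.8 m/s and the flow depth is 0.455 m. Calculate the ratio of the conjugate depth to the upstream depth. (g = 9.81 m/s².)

y₂/y₁ = 7.41

Fr₁ = V₁/√(g·y₁) = 11.8/√(9.81×0.455) = 5.59.
By Bélanger, y₂/y₁ = ½[√(1 + 8Fr₁²) − 1] = ½[√250.6 − 1] = 7.41.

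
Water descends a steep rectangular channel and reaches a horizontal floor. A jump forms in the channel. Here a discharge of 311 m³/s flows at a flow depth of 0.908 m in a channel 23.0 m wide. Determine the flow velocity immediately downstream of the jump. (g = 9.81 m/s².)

V₂ = 2.27 m/s

q = Q/b = 311/23.0 = 13.5 m²/s; V₁ = q/y₁ = 14.9 m/s. Fr₁ = V₁/√(g·y₁) = 4.99.
By Bélanger, y₂/y₁ = ½[√(1 + 8Fr₁²) − 1] = ½[√200.2 − 1] = 6.57.
y₂ = 6.57 × 0.908 = 5.97 m.
V₂ = q/y₂ = 13.5/5.97 = 2.27 m/s.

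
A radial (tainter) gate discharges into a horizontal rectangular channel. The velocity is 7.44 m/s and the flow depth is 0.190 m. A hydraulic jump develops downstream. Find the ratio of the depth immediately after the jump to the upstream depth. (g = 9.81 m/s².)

y₂/y₁ = 7.22

Fr₁ = V₁/√(g·y₁) = 7.44/√(9.81×0.190) = 5.45.
From the momentum equation for a rectangular channel, y₂/y₁ = ½[√(1 + 8Fr₁²) − 1] = ½[√238.6 − 1] = 7.22.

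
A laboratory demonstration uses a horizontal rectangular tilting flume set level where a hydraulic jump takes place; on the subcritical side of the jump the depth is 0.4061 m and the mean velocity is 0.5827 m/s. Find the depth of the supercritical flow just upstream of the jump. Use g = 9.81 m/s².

Fr₂ = V₂/√(g·y₂) = 0.5827/√(9.81×0.4061) = 0.2919.
The Bélanger relation is symmetric: y₁/y₂ = ½[√(1 + 8Fr₂²) − 1] = ½[√1.6818 − 1] = 0.1484.
y₁ = 0.1484 × 0.4061 = 0.06028 m.

y₁ = 0.06028 m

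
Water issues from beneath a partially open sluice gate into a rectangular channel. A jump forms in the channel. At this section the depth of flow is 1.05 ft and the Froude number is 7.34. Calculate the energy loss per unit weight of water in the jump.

Fr₁ = 7.34 (given).
Conjugate-depth relation: y₂/y₁ = ½[√(1 + 8Fr₁²) − 1] = ½[√432.0 − 1] = 9.89.
y₂ = 9.89 × 1.05 = 10.4 ft.
V₁ = Fr₁·√(g·y₁) = 7.34×√(32.2×1.05) = 42.7 ft/s; q = V₁·y₁ = 44.8 ft²/s. V₂ = q/y₂ = 44.8/10.4 = 4.31 ft/s. E₁ = y₁ + V₁²/2g = 29.3 ft; E₂ = y₂ + V₂²/2g = 10.7 ft. ΔE = E₁ − E₂ = 18.7 ft.

ΔE = 18.7 ft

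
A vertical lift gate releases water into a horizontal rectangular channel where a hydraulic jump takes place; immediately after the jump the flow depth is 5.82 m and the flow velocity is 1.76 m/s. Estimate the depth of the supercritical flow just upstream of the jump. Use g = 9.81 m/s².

Fr₂ = V₂/√(g·y₂) = 1.76/√(9.81×5.82) = 0.233.
From the momentum equation (using Fr₂), y₁/y₂ = ½[√(1 + 8Fr₂²) − 1] = ½[√1.434 − 1] = 0.0988.
y₁ = 0.0988 × 5.82 = 0.575 m.

y₁ = 0.575 m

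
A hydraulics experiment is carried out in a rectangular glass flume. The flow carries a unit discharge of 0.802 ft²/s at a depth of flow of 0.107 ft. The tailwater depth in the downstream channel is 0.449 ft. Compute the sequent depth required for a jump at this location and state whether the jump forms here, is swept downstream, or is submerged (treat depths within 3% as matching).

y₂ = 0.560 ft; the jump is swept downstream

V₁ = q/y₁ = 0.802/0.107 = 7.50 ft/s. Fr₁ = V₁/√(g·y₁) = 7.50/√(32.2×0.107) = 4.04.
By Bélanger, y₂/y₁ = ½[√(1 + 8Fr₁²) − 1] = ½[√131.4 − 1] = 5.23.
y₂ = 5.23 × 0.107 = 0.560 ft.
Tailwater y_tw = 0.449 ft: y_tw < y₂, so the jump is swept downstream.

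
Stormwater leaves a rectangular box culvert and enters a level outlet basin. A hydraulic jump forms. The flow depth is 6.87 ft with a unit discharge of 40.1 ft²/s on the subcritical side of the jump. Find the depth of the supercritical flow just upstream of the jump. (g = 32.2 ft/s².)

V₂ = q/y₂ = 40.1/6.87 = 5.84 ft/s; Fr₂ = V₂/√(g·y₂) = 0.392.
From the momentum equation (using Fr₂), y₁/y₂ = ½[√(1 + 8Fr₂²) − 1] = ½[√2.232 − 1] = 0.247.
y₁ = 0.247 × 6.87 = 1.70 ft.

y₁ = 1.70 ft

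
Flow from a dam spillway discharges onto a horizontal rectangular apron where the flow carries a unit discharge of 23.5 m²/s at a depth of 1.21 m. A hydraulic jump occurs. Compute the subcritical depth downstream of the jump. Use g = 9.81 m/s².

y₂ = 9.06 m

V₁ = q/y₁ = 23.5/1.21 = 19.4 m/s. Fr₁ = V₁/√(g·y₁) = 19.4/√(9.81×1.21) = 5.64.
By Bélanger, y₂/y₁ = ½[√(1 + 8Fr₁²) − 1] = ½[√255.2 − 1] = 7.49.
y₂ = 7.49 × 1.21 = 9.06 m.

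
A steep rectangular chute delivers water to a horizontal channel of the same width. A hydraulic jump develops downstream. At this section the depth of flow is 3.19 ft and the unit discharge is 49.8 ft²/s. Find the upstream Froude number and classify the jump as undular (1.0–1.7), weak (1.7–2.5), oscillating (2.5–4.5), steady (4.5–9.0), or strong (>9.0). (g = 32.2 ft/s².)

Fr₁ = 1.54; undular jump

V₁ = q/y₁ = 49.8/3.19 = 15.6 ft/s. Fr₁ = V₁/√(g·y₁) = 15.6/√(32.2×3.19) = 1.54.
Fr₁ = 1.54 lies in the undular range.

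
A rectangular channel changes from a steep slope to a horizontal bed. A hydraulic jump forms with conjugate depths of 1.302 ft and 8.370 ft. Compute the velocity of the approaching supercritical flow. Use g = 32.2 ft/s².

V₁ = 31.64 ft/s

For a rectangular channel the momentum equation gives q² = ½·g·y₁·y₂·(y₁ + y₂) = ½×32.2×1.302×8.370×9.672 = 1697.
q = √1697 = 41.19 ft²/s.
V₁ = q/y₁ = 41.19/1.302 = 31.64 ft/s.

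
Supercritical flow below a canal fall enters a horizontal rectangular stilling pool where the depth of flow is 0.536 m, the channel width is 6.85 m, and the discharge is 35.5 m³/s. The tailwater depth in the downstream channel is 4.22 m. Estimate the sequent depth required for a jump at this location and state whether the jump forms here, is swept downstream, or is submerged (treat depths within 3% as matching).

q = Q/b = 35.5/6.85 = 5.18 m²/s; V₁ = q/y₁ = 9.67 m/s. Fr₁ = V₁/√(g·y₁) = 4.22.
From the momentum equation for a rectangular channel, y₂/y₁ = ½[√(1 + 8Fr₁²) − 1] = ½[√143.2 − 1] = 5.48.
y₂ = 5.48 × 0.536 = 2.94 m.
Tailwater y_tw = 4.22 m: y_tw > y₂, so the jump is submerged.

y₂ = 2.94 m; the jump is submerged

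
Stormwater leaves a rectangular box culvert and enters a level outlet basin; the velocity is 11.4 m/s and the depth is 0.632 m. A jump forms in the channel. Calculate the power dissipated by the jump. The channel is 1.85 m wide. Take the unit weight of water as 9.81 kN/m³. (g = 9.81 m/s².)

Fr₁ = V₁/√(g·y₁) = 11.4/√(9.81×0.632) = 4.58.
Bélanger equation: y₂/y₁ = ½[√(1 + 8Fr₁²) − 1] = ½[√168.7 − 1] = 5.99.
y₂ = 5.99 × 0.632 = 3.79 m.
Head loss: ΔE = (y₂ − y₁)³/(4y₁y₂) = (3.79 − 0.632)³/(4×0.632×3.79) = 31.4/9.58 = 3.28 m.
q = V₁·y₁ = 11.4 × 0.632 = 7.20 m²/s. Q = q·b = 7.20 × 1.85 = 13.3 m³/s. P = γ·Q·ΔE = 9.81 × 13.3 × 3.28 = 429 kW.

P = 429 kW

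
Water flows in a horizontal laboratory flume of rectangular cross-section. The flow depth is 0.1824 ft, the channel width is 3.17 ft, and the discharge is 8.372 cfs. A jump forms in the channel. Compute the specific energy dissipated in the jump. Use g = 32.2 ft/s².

q = Q/b = 8.372/3.17 = 2.641 ft²/s; V₁ = q/y₁ = 14.48 ft/s. Fr₁ = V₁/√(g·y₁) = 5.975.
Conjugate-depth relation: y₂/y₁ = ½[√(1 + 8Fr₁²) − 1] = ½[√286.56 − 1] = 7.964.
y₂ = 7.964 × 0.1824 = 1.453 ft.
V₂ = q/y₂ = 2.641/1.453 = 1.818 ft/s. E₁ = y₁ + V₁²/2g = 3.438 ft; E₂ = y₂ + V₂²/2g = 1.504 ft. ΔE = E₁ − E₂ = 1.934 ft.

ΔE = 1.934 ft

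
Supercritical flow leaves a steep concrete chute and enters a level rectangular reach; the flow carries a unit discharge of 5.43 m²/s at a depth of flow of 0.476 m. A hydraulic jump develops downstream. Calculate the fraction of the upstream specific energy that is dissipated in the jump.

V₁ = q/y₁ = 5.43/0.476 = 11.4 m/s. Fr₁ = V₁/√(g·y₁) = 11.4/√(9.81×0.476) = 5.28.
Sequent-depth ratio: y₂/y₁ = ½[√(1 + 8Fr₁²) − 1] = ½[√223.9 − 1] = 6.98.
y₂ = 6.98 × 0.476 = 3.32 m.
E₁ = y₁ + V₁²/2g = 7.11 m. ΔE = (y₂ − y₁)³/(4y₁y₂) = 3.65 m. ΔE/E₁ = 3.65/7.11 = 0.513.

ΔE/E₁ = 0.513 (51.3%)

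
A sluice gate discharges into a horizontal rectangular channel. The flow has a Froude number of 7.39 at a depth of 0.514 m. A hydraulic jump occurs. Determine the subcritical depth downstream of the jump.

y₂ = 5.12 m

Fr₁ = 7.39 (given).
From the momentum equation for a rectangular channel, y₂/y₁ = ½[√(1 + 8Fr₁²) − 1] = ½[√437.9 − 1] = 9.96.
y₂ = 9.96 × 0.514 = 5.12 m.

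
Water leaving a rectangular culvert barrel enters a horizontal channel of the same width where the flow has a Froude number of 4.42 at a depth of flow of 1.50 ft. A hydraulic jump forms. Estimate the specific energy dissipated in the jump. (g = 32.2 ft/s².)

Fr₁ = 4.42 (given).
By Bélanger, y₂/y₁ = ½[√(1 + 8Fr₁²) − 1] = ½[√157.3 − 1] = 5.77.
y₂ = 5.77 × 1.50 = 8.66 ft.
Head loss: ΔE = (y₂ − y₁)³/(4y₁y₂) = (8.66 − 1.50)³/(4×1.50×8.66) = 366/51.9 = 7.06 ft.

ΔE = 7.06 ft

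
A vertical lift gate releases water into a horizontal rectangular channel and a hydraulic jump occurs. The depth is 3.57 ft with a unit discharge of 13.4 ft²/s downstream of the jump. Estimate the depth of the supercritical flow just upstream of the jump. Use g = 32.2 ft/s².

V₂ = q/y₂ = 13.4/3.57 = 3.75 ft/s; Fr₂ = V₂/√(g·y₂) = 0.350.
Since the conjugate-depth ratio holds either way, y₁/y₂ = ½[√(1 + 8Fr₂²) − 1] = ½[√1.980 − 1] = 0.204.
y₁ = 0.204 × 3.57 = 0.727 ft.

y₁ = 0.727 ft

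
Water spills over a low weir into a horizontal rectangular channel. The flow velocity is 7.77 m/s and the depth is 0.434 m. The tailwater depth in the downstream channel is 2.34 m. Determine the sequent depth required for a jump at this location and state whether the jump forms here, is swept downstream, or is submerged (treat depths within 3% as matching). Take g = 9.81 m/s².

y₂ = 2.10 m; the jump is submerged

Fr₁ = V₁/√(g·y₁) = 7.77/√(9.81×0.434) = 3.77.
From the momentum equation for a rectangular channel, y₂/y₁ = ½[√(1 + 8Fr₁²) − 1] = ½[√114.4 − 1] = 4.85.
y₂ = 4.85 × 0.434 = 2.10 m.
Tailwater y_tw = 2.34 m: y_tw > y₂, so the jump is submerged.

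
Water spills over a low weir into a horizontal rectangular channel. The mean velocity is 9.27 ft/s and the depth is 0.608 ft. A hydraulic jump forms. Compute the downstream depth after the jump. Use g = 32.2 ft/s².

y₂ = 1.52 ft

Fr₁ = V₁/√(g·y₁) = 9.27/√(32.2×0.608) = 2.10.
By Bélanger, y₂/y₁ = ½[√(1 + 8Fr₁²) − 1] = ½[√36.11 − 1] = 2.50.
y₂ = 2.50 × 0.608 = 1.52 ft.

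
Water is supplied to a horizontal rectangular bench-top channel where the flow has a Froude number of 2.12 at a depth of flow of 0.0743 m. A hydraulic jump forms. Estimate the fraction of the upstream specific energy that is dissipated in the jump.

ΔE/E₁ = 0.111 (11.1%)

Fr₁ = 2.12 (given).
From the momentum equation for a rectangular channel, y₂/y₁ = ½[√(1 + 8Fr₁²) − 1] = ½[√36.96 − 1] = 2.54.
y₂ = 2.54 × 0.0743 = 0.189 m.
E₁ = y₁(1 + Fr₁²/2) = 0.0743×(1 + 2.12²/2) = 0.241 m. ΔE = (y₂ − y₁)³/(4y₁y₂) = 0.0267 m. ΔE/E₁ = 0.0267/0.241 = 0.111.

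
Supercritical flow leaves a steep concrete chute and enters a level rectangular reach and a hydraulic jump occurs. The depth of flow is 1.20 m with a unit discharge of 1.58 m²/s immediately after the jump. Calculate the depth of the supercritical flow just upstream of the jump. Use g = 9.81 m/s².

V₂ = q/y₂ = 1.58/1.20 = 1.32 m/s; Fr₂ = V₂/√(g·y₂) = 0.384.
From the momentum equation (using Fr₂), y₁/y₂ = ½[√(1 + 8Fr₂²) − 1] = ½[√2.178 − 1] = 0.238.
y₁ = 0.238 × 1.20 = 0.286 m.

y₁ = 0.286 m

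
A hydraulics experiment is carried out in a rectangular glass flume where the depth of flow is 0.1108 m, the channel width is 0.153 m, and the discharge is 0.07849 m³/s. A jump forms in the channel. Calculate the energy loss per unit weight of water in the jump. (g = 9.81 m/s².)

q = Q/b = 0.07849/0.153 = 0.5130 m²/s; V₁ = q/y₁ = 4.630 m/s. Fr₁ = V₁/√(g·y₁) = 4.441.
Conjugate-depth relation: y₂/y₁ = ½[√(1 + 8Fr₁²) − 1] = ½[√158.78 − 1] = 5.800.
y₂ = 5.800 × 0.1108 = 0.6427 m.
V₂ = q/y₂ = 0.5130/0.6427 = 0.7982 m/s. E₁ = y₁ + V₁²/2g = 1.203 m; E₂ = y₂ + V₂²/2g = 0.6752 m. ΔE = E₁ − E₂ = 0.5283 m.

ΔE = 0.5283 m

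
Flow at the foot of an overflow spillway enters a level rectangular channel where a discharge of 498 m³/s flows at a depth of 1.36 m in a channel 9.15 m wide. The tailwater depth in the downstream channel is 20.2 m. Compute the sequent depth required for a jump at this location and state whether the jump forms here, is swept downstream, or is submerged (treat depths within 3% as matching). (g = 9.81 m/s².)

y₂ = 20.4 m; the jump forms here

q = Q/b = 498/9.15 = 54.4 m²/s; V₁ = q/y₁ = 40.0 m/s. Fr₁ = V₁/√(g·y₁) = 11.0.
Sequent-depth ratio: y₂/y₁ = ½[√(1 + 8Fr₁²) − 1] = ½[√961.3 − 1] = 15.0.
y₂ = 15.0 × 1.36 = 20.4 m.
Tailwater y_tw = 20.2 m: y_tw ≈ y₂, so the jump forms here.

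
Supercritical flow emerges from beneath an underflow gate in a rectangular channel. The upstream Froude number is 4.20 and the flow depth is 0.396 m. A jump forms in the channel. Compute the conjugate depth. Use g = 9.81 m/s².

y₂ = 2.16 m

Fr₁ = 4.20 (given).
Bélanger equation: y₂/y₁ = ½[√(1 + 8Fr₁²) − 1] = ½[√142.1 − 1] = 5.46.
y₂ = 5.46 × 0.396 = 2.16 m.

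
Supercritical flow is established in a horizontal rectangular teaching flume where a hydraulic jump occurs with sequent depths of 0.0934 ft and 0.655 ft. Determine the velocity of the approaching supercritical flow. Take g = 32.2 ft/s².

For a rectangular channel the momentum equation gives q² = ½·g·y₁·y₂·(y₁ + y₂) = ½×32.2×0.0934×0.655×0.748 = 0.737.
q = √0.737 = 0.859 ft²/s.
V₁ = q/y₁ = 0.859/0.0934 = 9.19 ft/s.

V₁ = 9.19 ft/s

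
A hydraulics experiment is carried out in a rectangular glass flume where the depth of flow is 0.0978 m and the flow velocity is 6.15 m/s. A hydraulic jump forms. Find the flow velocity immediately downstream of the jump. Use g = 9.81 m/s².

Fr₁ = V₁/√(g·y₁) = 6.15/√(9.81×0.0978) = 6.28.
From the momentum equation for a rectangular channel, y₂/y₁ = ½[√(1 + 8Fr₁²) − 1] = ½[√316.4 − 1] = 8.39.
y₂ = 8.39 × 0.0978 = 0.821 m.
q = V₁·y₁ = 6.15 × 0.0978 = 0.601 m²/s.
V₂ = q/y₂ = 0.601/0.821 = 0.733 m/s.

V₂ = 0.733 m/s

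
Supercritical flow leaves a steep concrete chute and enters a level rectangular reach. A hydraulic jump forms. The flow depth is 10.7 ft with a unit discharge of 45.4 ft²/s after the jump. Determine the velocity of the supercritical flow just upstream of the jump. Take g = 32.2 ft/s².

V₁ = 44.5 ft/s

V₂ = q/y₂ = 45.4/10.7 = 4.24 ft/s; Fr₂ = V₂/√(g·y₂) = 0.229.
From the momentum equation (using Fr₂), y₁/y₂ = ½[√(1 + 8Fr₂²) − 1] = ½[√1.418 − 1] = 0.0954.
y₁ = 0.0954 × 10.7 = 1.02 ft.
V₁ = q/y₁ = 45.4/1.02 = 44.5 ft/s.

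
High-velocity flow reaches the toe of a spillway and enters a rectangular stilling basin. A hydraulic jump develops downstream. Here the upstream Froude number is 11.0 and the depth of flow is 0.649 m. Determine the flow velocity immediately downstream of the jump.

V₂ = 1.84 m/s

Fr₁ = 11.0 (given).
From the momentum equation for a rectangular channel, y₂/y₁ = ½[√(1 + 8Fr₁²) − 1] = ½[√969.0 − 1] = 15.1.
y₂ = 15.1 × 0.649 = 9.78 m.
V₁ = Fr₁·√(g·y₁) = 11.0×√(9.81×0.649) = 27.8 m/s; q = V₁·y₁ = 18.0 m²/s.
V₂ = q/y₂ = 18.0/9.78 = 1.84 m/s.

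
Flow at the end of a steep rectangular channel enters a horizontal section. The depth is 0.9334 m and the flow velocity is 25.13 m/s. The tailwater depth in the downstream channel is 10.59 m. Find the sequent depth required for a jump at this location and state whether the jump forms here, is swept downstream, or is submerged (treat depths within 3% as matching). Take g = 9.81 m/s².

Fr₁ = V₁/√(g·y₁) = 25.13/√(9.81×0.9334) = 8.305.
By Bélanger, y₂/y₁ = ½[√(1 + 8Fr₁²) − 1] = ½[√552.74 − 1] = 11.26.
y₂ = 11.26 × 0.9334 = 10.51 m.
Tailwater y_tw = 10.59 m: y_tw ≈ y₂, so the jump forms here.

y₂ = 10.51 m; the jump forms here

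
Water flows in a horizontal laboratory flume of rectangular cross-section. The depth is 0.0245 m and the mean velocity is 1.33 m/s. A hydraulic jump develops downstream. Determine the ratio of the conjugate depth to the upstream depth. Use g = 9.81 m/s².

Fr₁ = V₁/√(g·y₁) = 1.33/√(9.81×0.0245) = 2.71.
Bélanger equation: y₂/y₁ = ½[√(1 + 8Fr₁²) − 1] = ½[√59.88 − 1] = 3.37.

y₂/y₁ = 3.37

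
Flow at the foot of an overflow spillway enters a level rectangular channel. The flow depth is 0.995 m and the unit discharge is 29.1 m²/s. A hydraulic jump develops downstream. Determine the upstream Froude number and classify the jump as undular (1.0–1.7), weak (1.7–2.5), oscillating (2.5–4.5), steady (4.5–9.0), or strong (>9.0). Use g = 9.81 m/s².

Fr₁ = 9.36; strong jump

V₁ = q/y₁ = 29.1/0.995 = 29.2 m/s. Fr₁ = V₁/√(g·y₁) = 29.2/√(9.81×0.995) = 9.36.
Fr₁ = 9.36 lies in the strong range.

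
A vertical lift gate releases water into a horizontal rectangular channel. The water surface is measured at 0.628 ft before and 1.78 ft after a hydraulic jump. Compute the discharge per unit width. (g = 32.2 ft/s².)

For a rectangular channel the momentum equation gives q² = ½·g·y₁·y₂·(y₁ + y₂) = ½×32.2×0.628×1.78×2.41 = 43.3.
q = √43.3 = 6.58 ft²/s.

q = 6.58 ft²/s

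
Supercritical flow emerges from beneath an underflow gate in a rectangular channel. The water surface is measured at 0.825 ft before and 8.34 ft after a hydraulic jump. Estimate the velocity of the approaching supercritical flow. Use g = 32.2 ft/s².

V₁ = 38.6 ft/s

For a rectangular channel the momentum equation gives q² = ½·g·y₁·y₂·(y₁ + y₂) = ½×32.2×0.825×8.34×9.16 = 1015.
q = √1015 = 31.9 ft²/s.
V₁ = q/y₁ = 31.9/0.825 = 38.6 ft/s.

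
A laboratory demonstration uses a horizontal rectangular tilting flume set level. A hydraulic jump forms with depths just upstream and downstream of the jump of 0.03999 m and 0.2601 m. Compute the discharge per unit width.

For a rectangular channel the momentum equation gives q² = ½·g·y₁·y₂·(y₁ + y₂) = ½×9.81×0.03999×0.2601×0.3001 = 0.01531.
q = √0.01531 = 0.1237 m²/s.

q = 0.1237 m²/s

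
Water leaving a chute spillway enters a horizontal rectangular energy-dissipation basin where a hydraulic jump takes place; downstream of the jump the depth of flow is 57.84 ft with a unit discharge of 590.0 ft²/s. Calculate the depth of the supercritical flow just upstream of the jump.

V₂ = q/y₂ = 590.0/57.84 = 10.20 ft/s; Fr₂ = V₂/√(g·y₂) = 0.2364.
Applying the sequent-depth relation in reverse, y₁/y₂ = ½[√(1 + 8Fr₂²) − 1] = ½[√1.4469 − 1] = 0.1014.
y₁ = 0.1014 × 57.84 = 5.868 ft.

y₁ = 5.868 ft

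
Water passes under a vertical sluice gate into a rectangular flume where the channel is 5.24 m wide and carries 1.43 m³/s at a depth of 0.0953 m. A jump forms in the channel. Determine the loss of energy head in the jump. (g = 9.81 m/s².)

q = Q/b = 1.43/5.24 = 0.273 m²/s; V₁ = q/y₁ = 2.86 m/s. Fr₁ = V₁/√(g·y₁) = 2.96.
By Bélanger, y₂/y₁ = ½[√(1 + 8Fr₁²) − 1] = ½[√71.17 − 1] = 3.72.
y₂ = 3.72 × 0.0953 = 0.354 m.
Head loss: ΔE = (y₂ − y₁)³/(4y₁y₂) = (0.354 − 0.0953)³/(4×0.0953×0.354) = 0.0174/0.135 = 0.129 m.

ΔE = 0.129 m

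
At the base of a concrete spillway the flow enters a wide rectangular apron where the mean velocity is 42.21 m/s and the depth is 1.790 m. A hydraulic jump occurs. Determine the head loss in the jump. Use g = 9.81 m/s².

Fr₁ = V₁/√(g·y₁) = 42.21/√(9.81×1.790) = 10.07.
Bélanger equation: y₂/y₁ = ½[√(1 + 8Fr₁²) − 1] = ½[√812.71 − 1] = 13.75.
y₂ = 13.75 × 1.790 = 24.62 m.
q = V₁·y₁ = 42.21 × 1.790 = 75.56 m²/s. V₂ = q/y₂ = 75.56/24.62 = 3.069 m/s. E₁ = y₁ + V₁²/2g = 92.60 m; E₂ = y₂ + V₂²/2g = 25.10 m. ΔE = E₁ − E₂ = 67.50 m.

ΔE = 67.50 m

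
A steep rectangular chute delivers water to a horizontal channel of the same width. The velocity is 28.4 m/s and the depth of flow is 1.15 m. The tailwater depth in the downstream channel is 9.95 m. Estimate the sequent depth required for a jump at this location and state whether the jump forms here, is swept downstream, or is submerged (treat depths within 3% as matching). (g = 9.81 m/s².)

Fr₁ = V₁/√(g·y₁) = 28.4/√(9.81×1.15) = 8.46.
From the momentum equation for a rectangular channel, y₂/y₁ = ½[√(1 + 8Fr₁²) − 1] = ½[√573.0 − 1] = 11.5.
y₂ = 11.5 × 1.15 = 13.2 m.
Tailwater y_tw = 9.95 m: y_tw < y₂, so the jump is swept downstream.

y₂ = 13.2 m; the jump is swept downstream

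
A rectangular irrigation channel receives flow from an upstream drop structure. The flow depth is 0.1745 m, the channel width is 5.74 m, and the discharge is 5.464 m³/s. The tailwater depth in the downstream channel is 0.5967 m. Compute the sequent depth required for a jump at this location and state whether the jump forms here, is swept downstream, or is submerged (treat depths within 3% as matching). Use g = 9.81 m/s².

y₂ = 0.9454 m; the jump is swept downstream

q = Q/b = 5.464/5.74 = 0.9519 m²/s; V₁ = q/y₁ = 5.455 m/s. Fr₁ = V₁/√(g·y₁) = 4.169.
Bélanger equation: y₂/y₁ = ½[√(1 + 8Fr₁²) − 1] = ½[√140.07 − 1] = 5.418.
y₂ = 5.418 × 0.1745 = 0.9454 m.
Tailwater y_tw = 0.5967 m: y_tw < y₂, so the jump is swept downstream.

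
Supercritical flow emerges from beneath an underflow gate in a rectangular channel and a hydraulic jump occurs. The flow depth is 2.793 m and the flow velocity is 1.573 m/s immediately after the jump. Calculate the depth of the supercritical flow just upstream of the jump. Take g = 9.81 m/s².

y₁ = 0.4363 m

Fr₂ = V₂/√(g·y₂) = 1.573/√(9.81×2.793) = 0.3005.
The Bélanger relation is symmetric: y₁/y₂ = ½[√(1 + 8Fr₂²) − 1] = ½[√1.7224 − 1] = 0.1562.
y₁ = 0.1562 × 2.793 = 0.4363 m.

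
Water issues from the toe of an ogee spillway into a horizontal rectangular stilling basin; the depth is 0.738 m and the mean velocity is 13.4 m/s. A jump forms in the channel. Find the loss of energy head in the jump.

ΔE = 4.84 m

Fr₁ = V₁/√(g·y₁) = 13.4/√(9.81×0.738) = 4.98.
Sequent-depth ratio: y₂/y₁ = ½[√(1 + 8Fr₁²) − 1] = ½[√199.4 − 1] = 6.56.
y₂ = 6.56 × 0.738 = 4.84 m.
Head loss: ΔE = (y₂ − y₁)³/(4y₁y₂) = (4.84 − 0.738)³/(4×0.738×4.84) = 69.1/14.3 = 4.84 m.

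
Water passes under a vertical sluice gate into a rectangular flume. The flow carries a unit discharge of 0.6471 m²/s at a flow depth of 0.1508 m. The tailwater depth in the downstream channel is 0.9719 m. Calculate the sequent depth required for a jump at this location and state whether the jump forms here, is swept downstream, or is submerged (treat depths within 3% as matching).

V₁ = q/y₁ = 0.6471/0.1508 = 4.291 m/s. Fr₁ = V₁/√(g·y₁) = 4.291/√(9.81×0.1508) = 3.528.
Bélanger equation: y₂/y₁ = ½[√(1 + 8Fr₁²) − 1] = ½[√100.58 − 1] = 4.514.
y₂ = 4.514 × 0.1508 = 0.6808 m.
Tailwater y_tw = 0.9719 m: y_tw > y₂, so the jump is submerged.

y₂ = 0.6808 m; the jump is submerged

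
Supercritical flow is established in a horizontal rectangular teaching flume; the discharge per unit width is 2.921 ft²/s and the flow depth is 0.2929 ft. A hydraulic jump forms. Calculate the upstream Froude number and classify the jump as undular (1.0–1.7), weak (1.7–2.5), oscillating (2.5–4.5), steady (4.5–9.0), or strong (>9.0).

Fr₁ = 3.247; oscillating jump

V₁ = q/y₁ = 2.921/0.2929 = 9.973 ft/s. Fr₁ = V₁/√(g·y₁) = 9.973/√(32.2×0.2929) = 3.247.
Fr₁ = 3.247 lies in the oscillating range.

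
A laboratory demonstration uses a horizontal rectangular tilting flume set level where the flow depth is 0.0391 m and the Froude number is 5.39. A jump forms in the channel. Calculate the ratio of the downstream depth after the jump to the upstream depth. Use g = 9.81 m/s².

Fr₁ = 5.39 (given).
From the momentum equation for a rectangular channel, y₂/y₁ = ½[√(1 + 8Fr₁²) − 1] = ½[√233.4 − 1] = 7.14.

y₂/y₁ = 7.14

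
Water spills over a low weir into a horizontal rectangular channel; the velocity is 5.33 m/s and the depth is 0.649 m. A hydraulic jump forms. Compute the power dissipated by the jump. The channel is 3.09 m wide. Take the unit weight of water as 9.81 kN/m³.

Fr₁ = V₁/√(g·y₁) = 5.33/√(9.81×0.649) = 2.11.
Bélanger equation: y₂/y₁ = ½[√(1 + 8Fr₁²) − 1] = ½[√36.70 − 1] = 2.53.
y₂ = 2.53 × 0.649 = 1.64 m.
Head loss: ΔE = (y₂ − y₁)³/(4y₁y₂) = (1.64 − 0.649)³/(4×0.649×1.64) = 0.977/4.26 = 0.229 m.
q = V₁·y₁ = 5.33 × 0.649 = 3.46 m²/s. Q = q·b = 3.46 × 3.09 = 10.7 m³/s. P = γ·Q·ΔE = 9.81 × 10.7 × 0.229 = 24.0 kW.

P = 24.0 kW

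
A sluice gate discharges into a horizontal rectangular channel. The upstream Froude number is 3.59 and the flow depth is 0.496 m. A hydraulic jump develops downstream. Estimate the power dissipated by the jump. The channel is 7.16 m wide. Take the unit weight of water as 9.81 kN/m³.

Fr₁ = 3.59 (given).
By Bélanger, y₂/y₁ = ½[√(1 + 8Fr₁²) − 1] = ½[√104.1 − 1] = 4.60.
y₂ = 4.60 × 0.496 = 2.28 m.
Head loss: ΔE = (y₂ − y₁)³/(4y₁y₂) = (2.28 − 0.496)³/(4×0.496×2.28) = 5.70/4.53 = 1.26 m.
V₁ = Fr₁·√(g·y₁) = 3.59×√(9.81×0.496) = 7.92 m/s; q = V₁·y₁ = 3.93 m²/s. Q = q·b = 3.93 × 7.16 = 28.1 m³/s. P = γ·Q·ΔE = 9.81 × 28.1 × 1.26 = 347 kW.

P = 347 kW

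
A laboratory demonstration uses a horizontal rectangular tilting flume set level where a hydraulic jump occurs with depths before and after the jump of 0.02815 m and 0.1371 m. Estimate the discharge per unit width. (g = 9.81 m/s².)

For a rectangular channel the momentum equation gives q² = ½·g·y₁·y₂·(y₁ + y₂) = ½×9.81×0.02815×0.1371×0.1653 = 0.003128.
q = √0.003128 = 0.05593 m²/s.

q = 0.05593 m²/s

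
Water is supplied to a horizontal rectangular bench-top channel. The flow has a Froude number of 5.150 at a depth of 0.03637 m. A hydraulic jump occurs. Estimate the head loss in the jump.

ΔE = 0.2609 m

Fr₁ = 5.150 (given).
Conjugate-depth relation: y₂/y₁ = ½[√(1 + 8Fr₁²) − 1] = ½[√213.18 − 1] = 6.800.
y₂ = 6.800 × 0.03637 = 0.2473 m.
Head loss: ΔE = (y₂ − y₁)³/(4y₁y₂) = (0.2473 − 0.03637)³/(4×0.03637×0.2473) = 0.009388/0.03598 = 0.2609 m.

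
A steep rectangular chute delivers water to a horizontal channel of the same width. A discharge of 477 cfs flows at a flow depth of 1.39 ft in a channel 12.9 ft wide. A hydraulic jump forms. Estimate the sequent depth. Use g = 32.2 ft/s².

y₂ = 7.15 ft

q = Q/b = 477/12.9 = 37.0 ft²/s; V₁ = q/y₁ = 26.6 ft/s. Fr₁ = V₁/√(g·y₁) = 3.98.
Conjugate-depth relation: y₂/y₁ = ½[√(1 + 8Fr₁²) − 1] = ½[√127.5 − 1] = 5.15.
y₂ = 5.15 × 1.39 = 7.15 ft.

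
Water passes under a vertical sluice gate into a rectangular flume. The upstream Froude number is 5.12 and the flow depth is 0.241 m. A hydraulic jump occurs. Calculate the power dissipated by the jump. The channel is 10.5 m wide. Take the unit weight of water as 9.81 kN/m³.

Fr₁ = 5.12 (given).
Conjugate-depth relation: y₂/y₁ = ½[√(1 + 8Fr₁²) − 1] = ½[√210.7 − 1] = 6.76.
y₂ = 6.76 × 0.241 = 1.63 m.
Head loss: ΔE = (y₂ − y₁)³/(4y₁y₂) = (1.63 − 0.241)³/(4×0.241×1.63) = 2.67/1.57 = 1.70 m.
V₁ = Fr₁·√(g·y₁) = 5.12×√(9.81×0.241) = 7.87 m/s; q = V₁·y₁ = 1.90 m²/s. Q = q·b = 1.90 × 10.5 = 19.9 m³/s. P = γ·Q·ΔE = 9.81 × 19.9 × 1.70 = 333 kW.

P = 333 kW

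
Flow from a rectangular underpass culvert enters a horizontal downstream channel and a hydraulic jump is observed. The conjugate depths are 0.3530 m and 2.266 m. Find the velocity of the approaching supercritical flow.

For a rectangular channel the momentum equation gives q² = ½·g·y₁·y₂·(y₁ + y₂) = ½×9.81×0.3530×2.266×2.619 = 10.28.
q = √10.28 = 3.206 m²/s.
V₁ = q/y₁ = 3.206/0.3530 = 9.081 m/s.

V₁ = 9.081 m/s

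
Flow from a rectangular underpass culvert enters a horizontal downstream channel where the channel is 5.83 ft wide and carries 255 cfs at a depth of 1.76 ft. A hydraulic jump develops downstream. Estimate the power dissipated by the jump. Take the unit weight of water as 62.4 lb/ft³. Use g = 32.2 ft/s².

P = 99.0 hp

q = Q/b = 255/5.83 = 43.7 ft²/s; V₁ = q/y₁ = 24.9 ft/s. Fr₁ = V₁/√(g·y₁) = 3.30.
From the momentum equation for a rectangular channel, y₂/y₁ = ½[√(1 + 8Fr₁²) − 1] = ½[√88.18 − 1] = 4.20.
y₂ = 4.20 × 1.76 = 7.38 ft.
Head loss: ΔE = (y₂ − y₁)³/(4y₁y₂) = (7.38 − 1.76)³/(4×1.76×7.38) = 178/52.0 = 3.42 ft.
P = γ·Q·ΔE/550 = 62.4 × 255 × 3.42 / 550 = 99.0 hp.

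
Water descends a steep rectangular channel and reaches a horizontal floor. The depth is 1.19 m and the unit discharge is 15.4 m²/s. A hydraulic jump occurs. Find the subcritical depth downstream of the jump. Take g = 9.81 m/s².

y₂ = 5.81 m

V₁ = q/y₁ = 15.4/1.19 = 12.9 m/s. Fr₁ = V₁/√(g·y₁) = 12.9/√(9.81×1.19) = 3.79.
Bélanger equation: y₂/y₁ = ½[√(1 + 8Fr₁²) − 1] = ½[√115.8 − 1] = 4.88.
y₂ = 4.88 × 1.19 = 5.81 m.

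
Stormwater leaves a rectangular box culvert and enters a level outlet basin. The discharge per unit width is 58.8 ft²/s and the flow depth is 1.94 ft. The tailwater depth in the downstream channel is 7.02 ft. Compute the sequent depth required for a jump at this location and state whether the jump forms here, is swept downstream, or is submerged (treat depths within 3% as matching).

V₁ = q/y₁ = 58.8/1.94 = 30.3 ft/s. Fr₁ = V₁/√(g·y₁) = 30.3/√(32.2×1.94) = 3.83.
From the momentum equation for a rectangular channel, y₂/y₁ = ½[√(1 + 8Fr₁²) − 1] = ½[√118.6 − 1] = 4.95.
y₂ = 4.95 × 1.94 = 9.60 ft.
Tailwater y_tw = 7.02 ft: y_tw < y₂, so the jump is swept downstream.

y₂ = 9.60 ft; the jump is swept downstream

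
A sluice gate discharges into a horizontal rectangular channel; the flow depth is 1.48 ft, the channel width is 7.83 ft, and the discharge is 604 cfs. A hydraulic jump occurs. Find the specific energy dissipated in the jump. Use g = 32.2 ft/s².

ΔE = 28.2 ft

q = Q/b = 604/7.83 = 77.1 ft²/s; V₁ = q/y₁ = 52.1 ft/s. Fr₁ = V₁/√(g·y₁) = 7.55.
By Bélanger, y₂/y₁ = ½[√(1 + 8Fr₁²) − 1] = ½[√457.0 − 1] = 10.2.
y₂ = 10.2 × 1.48 = 15.1 ft.
V₂ = q/y₂ = 77.1/15.1 = 5.12 ft/s. E₁ = y₁ + V₁²/2g = 43.7 ft; E₂ = y₂ + V₂²/2g = 15.5 ft. ΔE = E₁ − E₂ = 28.2 ft.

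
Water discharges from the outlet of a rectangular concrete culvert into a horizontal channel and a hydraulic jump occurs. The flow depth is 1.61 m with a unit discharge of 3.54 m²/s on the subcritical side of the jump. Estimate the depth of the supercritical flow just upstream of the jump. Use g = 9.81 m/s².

V₂ = q/y₂ = 3.54/1.61 = 2.20 m/s; Fr₂ = V₂/√(g·y₂) = 0.553.
The Bélanger relation is symmetric: y₁/y₂ = ½[√(1 + 8Fr₂²) − 1] = ½[√3.449 − 1] = 0.429.
y₁ = 0.429 × 1.61 = 0.690 m.

y₁ = 0.690 m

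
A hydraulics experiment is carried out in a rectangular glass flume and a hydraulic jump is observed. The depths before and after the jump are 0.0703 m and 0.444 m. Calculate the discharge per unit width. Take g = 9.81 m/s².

For a rectangular channel the momentum equation gives q² = ½·g·y₁·y₂·(y₁ + y₂) = ½×9.81×0.0703×0.444×0.514 = 0.0787.
q = √0.0787 = 0.281 m²/s.

q = 0.281 m²/s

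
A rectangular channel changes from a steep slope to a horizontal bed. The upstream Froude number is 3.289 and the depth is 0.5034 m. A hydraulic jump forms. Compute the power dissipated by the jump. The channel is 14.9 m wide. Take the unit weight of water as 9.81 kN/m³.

P = 520.0 kW

Fr₁ = 3.289 (given).
From the momentum equation for a rectangular channel, y₂/y₁ = ½[√(1 + 8Fr₁²) − 1] = ½[√87.540 − 1] = 4.178.
y₂ = 4.178 × 0.5034 = 2.103 m.
V₁ = Fr₁·√(g·y₁) = 3.289×√(9.81×0.5034) = 7.309 m/s; q = V₁·y₁ = 3.679 m²/s. V₂ = q/y₂ = 3.679/2.103 = 1.749 m/s. E₁ = y₁ + V₁²/2g = 3.226 m; E₂ = y₂ + V₂²/2g = 2.259 m. ΔE = E₁ − E₂ = 0.9669 m.
Q = q·b = 3.679 × 14.9 = 54.82 m³/s. P = γ·Q·ΔE = 9.81 × 54.82 × 0.9669 = 520.0 kW.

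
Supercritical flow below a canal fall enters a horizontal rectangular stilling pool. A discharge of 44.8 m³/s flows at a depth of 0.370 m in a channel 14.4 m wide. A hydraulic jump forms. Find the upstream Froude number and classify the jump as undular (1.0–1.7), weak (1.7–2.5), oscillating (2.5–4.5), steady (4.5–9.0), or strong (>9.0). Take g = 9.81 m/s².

Fr₁ = 4.41; oscillating jump

q = Q/b = 44.8/14.4 = 3.11 m²/s; V₁ = q/y₁ = 8.41 m/s. Fr₁ = V₁/√(g·y₁) = 4.41.
Fr₁ = 4.41 lies in the oscillating range.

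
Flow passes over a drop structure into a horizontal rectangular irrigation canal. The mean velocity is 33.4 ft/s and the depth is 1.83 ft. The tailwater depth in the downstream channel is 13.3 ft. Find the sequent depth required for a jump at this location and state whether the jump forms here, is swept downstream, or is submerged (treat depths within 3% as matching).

Fr₁ = V₁/√(g·y₁) = 33.4/√(32.2×1.83) = 4.35.
From the momentum equation for a rectangular channel, y₂/y₁ = ½[√(1 + 8Fr₁²) − 1] = ½[√152.5 − 1] = 5.67.
y₂ = 5.67 × 1.83 = 10.4 ft.
Tailwater y_tw = 13.3 ft: y_tw > y₂, so the jump is submerged.

y₂ = 10.4 ft; the jump is submerged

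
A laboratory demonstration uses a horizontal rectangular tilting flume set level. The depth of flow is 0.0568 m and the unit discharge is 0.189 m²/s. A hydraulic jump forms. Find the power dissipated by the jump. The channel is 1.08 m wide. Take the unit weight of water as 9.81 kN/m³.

V₁ = q/y₁ = 0.189/0.0568 = 3.33 m/s. Fr₁ = V₁/√(g·y₁) = 3.33/√(9.81×0.0568) = 4.46.
Conjugate-depth relation: y₂/y₁ = ½[√(1 + 8Fr₁²) − 1] = ½[√160.0 − 1] = 5.82.
y₂ = 5.82 × 0.0568 = 0.331 m.
V₂ = q/y₂ = 0.189/0.331 = 0.571 m/s. E₁ = y₁ + V₁²/2g = 0.621 m; E₂ = y₂ + V₂²/2g = 0.347 m. ΔE = E₁ − E₂ = 0.274 m.
Q = q·b = 0.189 × 1.08 = 0.204 m³/s. P = γ·Q·ΔE = 9.81 × 0.204 × 0.274 = 0.548 kW.

P = 0.548 kW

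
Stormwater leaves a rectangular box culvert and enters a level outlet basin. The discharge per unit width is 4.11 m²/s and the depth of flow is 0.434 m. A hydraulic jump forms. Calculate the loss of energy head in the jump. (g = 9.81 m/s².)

V₁ = q/y₁ = 4.11/0.434 = 9.47 m/s. Fr₁ = V₁/√(g·y₁) = 9.47/√(9.81×0.434) = 4.59.
Conjugate-depth relation: y₂/y₁ = ½[√(1 + 8Fr₁²) − 1] = ½[√169.5 − 1] = 6.01.
y₂ = 6.01 × 0.434 = 2.61 m.
Head loss: ΔE = (y₂ − y₁)³/(4y₁y₂) = (2.61 − 0.434)³/(4×0.434×2.61) = 10.3/4.53 = 2.27 m.

ΔE = 2.27 m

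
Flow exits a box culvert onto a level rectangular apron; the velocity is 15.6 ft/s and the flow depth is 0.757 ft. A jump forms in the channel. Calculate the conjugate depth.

y₂ = 3.03 ft

Fr₁ = V₁/√(g·y₁) = 15.6/√(32.2×0.757) = 3.16.
From the momentum equation for a rectangular channel, y₂/y₁ = ½[√(1 + 8Fr₁²) − 1] = ½[√80.87 − 1] = 4.00.
y₂ = 4.00 × 0.757 = 3.03 ft.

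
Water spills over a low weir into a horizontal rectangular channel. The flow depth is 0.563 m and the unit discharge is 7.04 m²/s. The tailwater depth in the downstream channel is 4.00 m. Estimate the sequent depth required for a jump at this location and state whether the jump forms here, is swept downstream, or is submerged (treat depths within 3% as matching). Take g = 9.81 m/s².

V₁ = q/y₁ = 7.04/0.563 = 12.5 m/s. Fr₁ = V₁/√(g·y₁) = 12.5/√(9.81×0.563) = 5.32.
By Bélanger, y₂/y₁ = ½[√(1 + 8Fr₁²) − 1] = ½[√227.5 − 1] = 7.04.
y₂ = 7.04 × 0.563 = 3.96 m.
Tailwater y_tw = 4.00 m: y_tw ≈ y₂, so the jump forms here.

y₂ = 3.96 m; the jump forms here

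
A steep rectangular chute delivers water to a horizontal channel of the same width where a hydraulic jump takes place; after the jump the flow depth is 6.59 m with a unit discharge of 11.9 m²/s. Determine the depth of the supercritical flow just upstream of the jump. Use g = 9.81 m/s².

V₂ = q/y₂ = 11.9/6.59 = 1.81 m/s; Fr₂ = V₂/√(g·y₂) = 0.225.
Applying the sequent-depth relation in reverse, y₁/y₂ = ½[√(1 + 8Fr₂²) − 1] = ½[√1.404 − 1] = 0.0923.
y₁ = 0.0923 × 6.59 = 0.609 m.

y₁ = 0.609 m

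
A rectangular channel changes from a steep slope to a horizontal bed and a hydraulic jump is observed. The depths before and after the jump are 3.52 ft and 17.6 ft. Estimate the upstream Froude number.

Fr₁ = 3.87

For a rectangular channel the momentum equation gives q² = ½·g·y₁·y₂·(y₁ + y₂) = ½×32.2×3.52×17.6×21.1 = 21066.
q = √21066 = 145 ft²/s.
V₁ = q/y₁ = 41.2 ft/s; Fr₁ = V₁/√(g·y₁) = 3.87.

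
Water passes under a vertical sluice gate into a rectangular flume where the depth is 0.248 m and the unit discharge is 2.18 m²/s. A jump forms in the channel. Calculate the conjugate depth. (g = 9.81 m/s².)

V₁ = q/y₁ = 2.18/0.248 = 8.79 m/s. Fr₁ = V₁/√(g·y₁) = 8.79/√(9.81×0.248) = 5.64.
Sequent-depth ratio: y₂/y₁ = ½[√(1 + 8Fr₁²) − 1] = ½[√255.1 − 1] = 7.49.
y₂ = 7.49 × 0.248 = 1.86 m.

y₂ = 1.86 m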